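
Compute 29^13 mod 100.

Successive squares of 29 mod 100: 29^1≡29, 29^2≡41, 29^4≡81, 29^8≡61.
13 = 1 + 4 + 8, so 29^13 ≡ 29·81·61 ≡ 89 (mod 100).

89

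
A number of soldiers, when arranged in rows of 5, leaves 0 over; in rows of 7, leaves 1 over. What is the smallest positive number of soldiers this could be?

15

x ≡ 0 (mod 5) gives x ∈ {0, 5, 10, 15}.
The first of these with x mod 7 = 1 is 15.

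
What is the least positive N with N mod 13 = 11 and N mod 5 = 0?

50

x ≡ 0 (mod 5) gives x ∈ {0, 5, 10, 15, 20, 25, 30, 35, …}.
The first of these with x mod 13 = 11 is 50.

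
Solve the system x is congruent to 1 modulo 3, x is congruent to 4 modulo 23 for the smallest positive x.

4

Since 23·2 ≡ 1 (mod 3), take x = 4 + 23·((1−4)·2 mod 3) = 4 + 23·0 = 4.
Check: 4 mod 3 = 1, 4 mod 23 = 4.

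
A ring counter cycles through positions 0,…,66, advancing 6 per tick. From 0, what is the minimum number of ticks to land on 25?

60

6⁻¹ ≡ 56 (mod 67) because 6·56 = 336 = 5·67 + 1.
Multiplying both sides by 56: x ≡ 56·25 = 1400 ≡ 60 (mod 67).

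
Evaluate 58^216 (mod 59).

1

Square-and-reduce mod 59: 58^1≡58, 58^2≡1, 58^4≡1, 58^8≡1, 58^16≡1, 58^32≡1, 58^64≡1, 58^128≡1.
Since 216 = 8 + 16 + 64 + 128 in binary, 58^216 ≡ 1·1·1·1 ≡ 1 (mod 59).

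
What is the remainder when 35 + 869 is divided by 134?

100

869 − 6·134 = 65, so 869 ≡ 65 (mod 134).
(35 + 65) mod 134 = 100.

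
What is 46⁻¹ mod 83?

74

46·74 = 3404 = 41·83 + 1, so 46⁻¹ ≡ 74 (mod 83).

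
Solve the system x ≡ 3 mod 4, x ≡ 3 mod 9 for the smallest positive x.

Since 9·1 ≡ 1 (mod 4), take x = 3 + 9·((3−3)·1 mod 4) = 3 + 9·0 = 3.
Check: 3 mod 4 = 3, 3 mod 9 = 3.

3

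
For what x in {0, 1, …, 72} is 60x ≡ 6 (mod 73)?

22

60⁻¹ ≡ 28 (mod 73) because 60·28 = 1680 = 23·73 + 1.
Multiplying both sides by 28: x ≡ 28·6 = 168 ≡ 22 (mod 73).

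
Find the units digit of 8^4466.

Last digits of 8^n: 8, 4, 2, 6 (period 4).
4466 mod 4 = 2, so the last digit matches 8^2 = 4.

4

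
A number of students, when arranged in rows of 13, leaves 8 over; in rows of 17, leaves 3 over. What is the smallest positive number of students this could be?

190

Since 17·10 ≡ 1 (mod 13), take x = 3 + 17·((8−3)·10 mod 13) = 3 + 17·11 = 190.
Check: 190 mod 13 = 8, 190 mod 17 = 3.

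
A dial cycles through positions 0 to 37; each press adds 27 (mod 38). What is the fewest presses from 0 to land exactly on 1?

38 = 1·27 + 11
27 = 2·11 + 5
11 = 2·5 + 1
5 = 5·1 + 0
Back-substituting gives 27·31 ≡ 1 (mod 38).

31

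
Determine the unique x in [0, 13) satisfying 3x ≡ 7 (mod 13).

The inverse of 3 mod 13 is 9 (since 3·9 = 27 ≡ 1).
Multiplying both sides by 9: x ≡ 9·7 = 63 ≡ 11 (mod 13).

11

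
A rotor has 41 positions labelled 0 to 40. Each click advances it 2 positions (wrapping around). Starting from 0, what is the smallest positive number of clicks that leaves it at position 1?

21

2·21 = 42 = 1·41 + 1, so 2⁻¹ ≡ 21 (mod 41).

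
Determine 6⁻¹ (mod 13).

13 = 2·6 + 1
6 = 6·1 + 0
Back-substituting gives 6·11 ≡ 1 (mod 13).

11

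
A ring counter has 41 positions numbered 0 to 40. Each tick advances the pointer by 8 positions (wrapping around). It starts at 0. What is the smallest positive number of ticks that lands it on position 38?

15

The inverse of 8 mod 41 is 36 (since 8·36 = 288 ≡ 1).
Multiplying both sides by 36: x ≡ 36·38 = 1368 ≡ 15 (mod 41).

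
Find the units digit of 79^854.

1

Last digits of 9^n: 9, 1 (period 2).
854 leaves remainder 0 on division by 2, so 79^854 ends in 1.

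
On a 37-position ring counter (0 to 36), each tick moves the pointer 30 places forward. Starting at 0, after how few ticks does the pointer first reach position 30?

30⁻¹ ≡ 21 (mod 37) because 30·21 = 630 = 17·37 + 1.
So x ≡ 21·30 = 630 ≡ 1 (mod 37).
Check: 30·1 = 30 = 0·37 + 30.

1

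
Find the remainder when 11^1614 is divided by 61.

60

Square-and-reduce mod 61: 11^1≡11, 11^2≡60, 11^4≡1, 11^8≡1, 11^16≡1, 11^32≡1, 11^64≡1, 11^128≡1, 11^256≡1, 11^512≡1, 11^1024≡1.
1614 = 2 + 4 + 8 + 64 + 512 + 1024, so 11^1614 ≡ 60·1·1·1·1·1 ≡ 60 (mod 61).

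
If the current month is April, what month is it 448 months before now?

448 − 37·12 = 4, so 448 ≡ 4 (mod 12).
April − 4 months → December.

December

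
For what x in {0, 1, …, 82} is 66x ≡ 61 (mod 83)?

55

66⁻¹ ≡ 39 (mod 83) because 66·39 = 2574 = 31·83 + 1.
So x ≡ 39·61 = 2379 ≡ 55 (mod 83).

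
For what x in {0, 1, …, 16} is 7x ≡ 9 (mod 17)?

The inverse of 7 mod 17 is 5 (since 7·5 = 35 ≡ 1).
So x ≡ 5·9 = 45 ≡ 11 (mod 17).
Check: 7·11 = 77 = 4·17 + 9.

11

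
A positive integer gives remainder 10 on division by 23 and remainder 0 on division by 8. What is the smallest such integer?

56

x ≡ 0 (mod 8) gives x ∈ {0, 8, 16, 24, 32, 40, 48, 56}.
The first of these with x mod 23 = 10 is 56.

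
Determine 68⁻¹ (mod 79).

43

79 = 1·68 + 11
68 = 6·11 + 2
11 = 5·2 + 1
2 = 2·1 + 0
Back-substituting gives 68·43 ≡ 1 (mod 79).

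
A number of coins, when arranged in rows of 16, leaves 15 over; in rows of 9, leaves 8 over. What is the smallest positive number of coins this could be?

Since 9·9 ≡ 1 (mod 16), take x = 8 + 9·((15−8)·9 mod 16) = 8 + 9·15 = 143.
Check: 143 mod 16 = 15, 143 mod 9 = 8.

143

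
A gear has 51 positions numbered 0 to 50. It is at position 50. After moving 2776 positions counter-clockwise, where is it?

Dividing 2776 by 51 gives quotient 54 and remainder 22.
(50 − 22) mod 51 = 28.

28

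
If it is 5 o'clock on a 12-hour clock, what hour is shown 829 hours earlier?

4

829 = 69·12 + 1, so 829 mod 12 = 1.
5 − 1 → 4 on a 12-hour dial.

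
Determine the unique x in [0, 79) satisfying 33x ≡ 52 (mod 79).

The inverse of 33 mod 79 is 12 (since 33·12 = 396 ≡ 1).
So x ≡ 12·52 = 624 ≡ 71 (mod 79).
Check: 33·71 = 2343 = 29·79 + 52.

71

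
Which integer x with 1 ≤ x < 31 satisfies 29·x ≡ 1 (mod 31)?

29·15 = 435 = 14·31 + 1, so 29⁻¹ ≡ 15 (mod 31).

15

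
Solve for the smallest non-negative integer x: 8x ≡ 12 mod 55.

The inverse of 8 mod 55 is 7 (since 8·7 = 56 ≡ 1).
Multiplying both sides by 7: x ≡ 7·12 = 84 ≡ 29 (mod 55).

29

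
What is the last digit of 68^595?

2

The units digit of 68^n cycles with period 4: 8, 4, 2, 6, …
595 leaves remainder 3 on division by 4, so 68^595 ends in 2.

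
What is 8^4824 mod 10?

6

The units digit of 8^n cycles with period 4: 8, 4, 2, 6, …
4824 leaves remainder 0 on division by 4, so 8^4824 ends in 6.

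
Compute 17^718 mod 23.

By repeated squaring mod 23: 17^1≡17, 17^2≡13, 17^4≡8, 17^8≡18, 17^16≡2, 17^32≡4, 17^64≡16, 17^128≡3, 17^256≡9, 17^512≡12.
Since 718 = 2 + 4 + 8 + 64 + 128 + 512 in binary, 17^718 ≡ 13·8·18·16·3·12 ≡ 9 (mod 23).

9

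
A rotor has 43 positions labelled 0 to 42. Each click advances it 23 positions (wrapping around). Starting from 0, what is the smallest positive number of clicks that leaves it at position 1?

15

43 = 1·23 + 20
23 = 1·20 + 3
20 = 6·3 + 2
3 = 1·2 + 1
2 = 2·1 + 0
Back-substituting gives 23·15 ≡ 1 (mod 43).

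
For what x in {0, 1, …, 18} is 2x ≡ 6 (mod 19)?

2⁻¹ ≡ 10 (mod 19) because 2·10 = 20 = 1·19 + 1.
Multiplying both sides by 10: x ≡ 10·6 = 60 ≡ 3 (mod 19).

3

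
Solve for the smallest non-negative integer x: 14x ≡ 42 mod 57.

3

The inverse of 14 mod 57 is 53 (since 14·53 = 742 ≡ 1).
So x ≡ 53·42 = 2226 ≡ 3 (mod 57).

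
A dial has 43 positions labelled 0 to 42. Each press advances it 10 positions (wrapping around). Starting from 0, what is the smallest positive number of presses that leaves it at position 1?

43 = 4·10 + 3
10 = 3·3 + 1
3 = 3·1 + 0
Back-substituting gives 10·13 ≡ 1 (mod 43).

13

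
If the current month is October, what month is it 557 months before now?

Dividing 557 by 12 gives quotient 46 and remainder 5.
October − 5 months → May.

May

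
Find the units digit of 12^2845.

2

Last digits of 2^n: 2, 4, 8, 6 (period 4).
2845 mod 4 = 1, so the last digit matches 2^1 = 2.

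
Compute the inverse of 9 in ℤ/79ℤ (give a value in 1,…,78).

44

9·44 = 396 = 5·79 + 1, so 9⁻¹ ≡ 44 (mod 79).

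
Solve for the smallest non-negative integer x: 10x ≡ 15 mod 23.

The inverse of 10 mod 23 is 7 (since 10·7 = 70 ≡ 1).
Multiplying both sides by 7: x ≡ 7·15 = 105 ≡ 13 (mod 23).
Check: 10·13 = 130 = 5·23 + 15.

13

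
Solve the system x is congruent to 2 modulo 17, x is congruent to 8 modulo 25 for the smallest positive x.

x ≡ 2 (mod 17) gives x ∈ {2, 19, 36, 53, 70, 87, 104, 121, …}.
The first of these with x mod 25 = 8 is 308.

308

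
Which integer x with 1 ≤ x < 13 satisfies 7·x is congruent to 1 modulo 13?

2

7·2 = 14 = 1·13 + 1, so 7⁻¹ ≡ 2 (mod 13).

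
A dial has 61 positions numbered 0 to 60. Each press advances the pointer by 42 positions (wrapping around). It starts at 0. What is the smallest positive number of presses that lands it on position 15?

57

42⁻¹ ≡ 16 (mod 61) because 42·16 = 672 = 11·61 + 1.
Multiplying both sides by 16: x ≡ 16·15 = 240 ≡ 57 (mod 61).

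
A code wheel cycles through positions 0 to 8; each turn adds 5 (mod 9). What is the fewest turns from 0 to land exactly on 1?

5·2 = 10 = 1·9 + 1, so 5⁻¹ ≡ 2 (mod 9).

2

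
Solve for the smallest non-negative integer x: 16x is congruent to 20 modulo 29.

16⁻¹ ≡ 20 (mod 29) because 16·20 = 320 = 11·29 + 1.
Multiplying both sides by 20: x ≡ 20·20 = 400 ≡ 23 (mod 29).

23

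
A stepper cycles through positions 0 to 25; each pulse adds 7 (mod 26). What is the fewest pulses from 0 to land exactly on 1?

15

7·15 = 105 = 4·26 + 1, so 7⁻¹ ≡ 15 (mod 26).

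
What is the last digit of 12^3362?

4

The units digit of 12^n cycles with period 4: 2, 4, 8, 6, …
3362 leaves remainder 2 on division by 4, so 12^3362 ends in 4.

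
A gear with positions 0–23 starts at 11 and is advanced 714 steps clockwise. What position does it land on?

5

714 mod 24 = 18 (since 29·24 = 696).
(11 + 18) mod 24 = 5.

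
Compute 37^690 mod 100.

By repeated squaring mod 100: 37^1≡37, 37^2≡69, 37^4≡61, 37^8≡21, 37^16≡41, 37^32≡81, 37^64≡61, 37^128≡21, 37^256≡41, 37^512≡81.
Since 690 = 2 + 16 + 32 + 128 + 512 in binary, 37^690 ≡ 69·41·81·21·81 ≡ 49 (mod 100).

49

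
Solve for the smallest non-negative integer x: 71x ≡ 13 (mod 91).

The inverse of 71 mod 91 is 50 (since 71·50 = 3550 ≡ 1).
Multiplying both sides by 50: x ≡ 50·13 = 650 ≡ 13 (mod 91).
Check: 71·13 = 923 = 10·91 + 13.

13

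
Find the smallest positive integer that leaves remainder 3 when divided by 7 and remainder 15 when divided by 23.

38

x ≡ 3 (mod 7) gives x ∈ {3, 10, 17, 24, 31, 38}.
The first of these with x mod 23 = 15 is 38.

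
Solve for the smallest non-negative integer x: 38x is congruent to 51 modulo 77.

52

38⁻¹ ≡ 75 (mod 77) because 38·75 = 2850 = 37·77 + 1.
Multiplying both sides by 75: x ≡ 75·51 = 3825 ≡ 52 (mod 77).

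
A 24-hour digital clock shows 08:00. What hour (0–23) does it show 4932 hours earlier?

20

4932 = 205·24 + 12, so 4932 mod 24 = 12.
(8 − 12) mod 24 = 20.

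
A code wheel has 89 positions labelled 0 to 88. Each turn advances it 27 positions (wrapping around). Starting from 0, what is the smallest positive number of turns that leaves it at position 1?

33

89 = 3·27 + 8
27 = 3·8 + 3
8 = 2·3 + 2
3 = 1·2 + 1
2 = 2·1 + 0
Back-substituting gives 27·33 ≡ 1 (mod 89).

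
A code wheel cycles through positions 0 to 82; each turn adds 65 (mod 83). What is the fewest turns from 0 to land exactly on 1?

23

83 = 1·65 + 18
65 = 3·18 + 11
18 = 1·11 + 7
11 = 1·7 + 4
7 = 1·4 + 3
4 = 1·3 + 1
3 = 3·1 + 0
Back-substituting gives 65·23 ≡ 1 (mod 83).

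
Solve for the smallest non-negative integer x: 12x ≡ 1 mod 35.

3

12⁻¹ ≡ 3 (mod 35) because 12·3 = 36 = 1·35 + 1.
Multiplying both sides by 3: x ≡ 3·1 = 3 ≡ 3 (mod 35).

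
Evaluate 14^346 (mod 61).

47

Successive squares of 14 mod 61: 14^1≡14, 14^2≡13, 14^4≡47, 14^8≡13, 14^16≡47, 14^32≡13, 14^64≡47, 14^128≡13, 14^256≡47.
346 = 2 + 8 + 16 + 64 + 256, so 14^346 ≡ 13·13·47·47·47 ≡ 47 (mod 61).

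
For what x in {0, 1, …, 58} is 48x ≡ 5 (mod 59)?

21

The inverse of 48 mod 59 is 16 (since 48·16 = 768 ≡ 1).
So x ≡ 16·5 = 80 ≡ 21 (mod 59).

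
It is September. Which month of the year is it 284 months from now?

May

284 − 23·12 = 8, so 284 ≡ 8 (mod 12).
September + 8 months → May.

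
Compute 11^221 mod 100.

11

Successive squares of 11 mod 100: 11^1≡11, 11^2≡21, 11^4≡41, 11^8≡81, 11^16≡61, 11^32≡21, 11^64≡41, 11^128≡81.
Since 221 = 1 + 4 + 8 + 16 + 64 + 128 in binary, 11^221 ≡ 11·41·81·61·41·81 ≡ 11 (mod 100).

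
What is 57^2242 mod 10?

Last digits of 7^n: 7, 9, 3, 1 (period 4).
2242 mod 4 = 2, so the last digit matches 7^2 = 9.

9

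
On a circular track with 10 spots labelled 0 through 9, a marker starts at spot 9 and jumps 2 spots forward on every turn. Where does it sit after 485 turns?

9

485·2 = 970.
Dividing 970 by 10 gives quotient 97 and remainder 0.
(9 + 0) mod 10 = 9.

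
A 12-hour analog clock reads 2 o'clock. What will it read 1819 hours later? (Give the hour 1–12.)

Dividing 1819 by 12 gives quotient 151 and remainder 7.
2 + 7 → 9 on a 12-hour dial.

9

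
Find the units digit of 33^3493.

Last digits of 3^n: 3, 9, 7, 1 (period 4).
3493 mod 4 = 1, so the last digit matches 3^1 = 3.

3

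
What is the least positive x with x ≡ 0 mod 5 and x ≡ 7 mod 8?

15

x ≡ 0 (mod 5) gives x ∈ {0, 5, 10, 15}.
The first of these with x mod 8 = 7 is 15.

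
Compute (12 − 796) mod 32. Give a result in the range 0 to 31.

Dividing 796 by 32 gives quotient 24 and remainder 28.
(12 − 28) mod 32 = 16.

16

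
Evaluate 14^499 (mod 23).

17

Successive squares of 14 mod 23: 14^1≡14, 14^2≡12, 14^4≡6, 14^8≡13, 14^16≡8, 14^32≡18, 14^64≡2, 14^128≡4, 14^256≡16.
499 = 1 + 2 + 16 + 32 + 64 + 128 + 256, so 14^499 ≡ 14·12·8·18·2·4·16 ≡ 17 (mod 23).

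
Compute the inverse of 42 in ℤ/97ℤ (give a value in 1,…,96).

42·67 = 2814 = 29·97 + 1, so 42⁻¹ ≡ 67 (mod 97).

67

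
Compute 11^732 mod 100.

21

By repeated squaring mod 100: 11^1≡11, 11^2≡21, 11^4≡41, 11^8≡81, 11^16≡61, 11^32≡21, 11^64≡41, 11^128≡81, 11^256≡61, 11^512≡21.
732 = 4 + 8 + 16 + 64 + 128 + 512, so 11^732 ≡ 41·81·61·41·81·21 ≡ 21 (mod 100).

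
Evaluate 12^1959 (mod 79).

27

Square-and-reduce mod 79: 12^1≡12, 12^2≡65, 12^4≡38, 12^8≡22, 12^16≡10, 12^32≡21, 12^64≡46, 12^128≡62, 12^256≡52, 12^512≡18, 12^1024≡8.
1959 = 1 + 2 + 4 + 32 + 128 + 256 + 512 + 1024, so 12^1959 ≡ 12·65·38·21·62·52·18·8 ≡ 27 (mod 79).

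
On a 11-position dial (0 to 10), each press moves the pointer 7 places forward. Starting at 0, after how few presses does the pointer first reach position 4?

10

7⁻¹ ≡ 8 (mod 11) because 7·8 = 56 = 5·11 + 1.
Multiplying both sides by 8: x ≡ 8·4 = 32 ≡ 10 (mod 11).
Check: 7·10 = 70 = 6·11 + 4.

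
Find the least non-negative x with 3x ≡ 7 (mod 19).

15

3⁻¹ ≡ 13 (mod 19) because 3·13 = 39 = 2·19 + 1.
So x ≡ 13·7 = 91 ≡ 15 (mod 19).
Check: 3·15 = 45 = 2·19 + 7.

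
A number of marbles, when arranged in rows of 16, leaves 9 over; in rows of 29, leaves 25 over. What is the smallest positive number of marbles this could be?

Since 29·5 ≡ 1 (mod 16), take x = 25 + 29·((9−25)·5 mod 16) = 25 + 29·0 = 25.
Check: 25 mod 16 = 9, 25 mod 29 = 25.

25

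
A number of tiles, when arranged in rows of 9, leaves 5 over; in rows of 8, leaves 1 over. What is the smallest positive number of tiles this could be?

41

x ≡ 1 (mod 8) gives x ∈ {1, 9, 17, 25, 33, 41}.
The first of these with x mod 9 = 5 is 41.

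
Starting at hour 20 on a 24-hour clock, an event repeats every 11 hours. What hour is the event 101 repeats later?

3

101·11 = 1111.
1111 = 46·24 + 7, so 1111 mod 24 = 7.
(20 + 7) mod 24 = 3.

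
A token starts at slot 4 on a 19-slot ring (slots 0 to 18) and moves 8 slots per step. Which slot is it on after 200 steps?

200·8 = 1600.
1600 mod 19 = 4 (since 84·19 = 1596).
(4 + 4) mod 19 = 8.

8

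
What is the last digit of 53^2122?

The units digit of 53^n cycles with period 4: 3, 9, 7, 1, …
2122 mod 4 = 2, so the last digit matches 3^2 = 9.

9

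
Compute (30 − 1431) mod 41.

34

1431 mod 41 = 37 (since 34·41 = 1394).
(30 − 37) mod 41 = 34.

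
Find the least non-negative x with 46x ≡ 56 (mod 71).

29

The inverse of 46 mod 71 is 17 (since 46·17 = 782 ≡ 1).
So x ≡ 17·56 = 952 ≡ 29 (mod 71).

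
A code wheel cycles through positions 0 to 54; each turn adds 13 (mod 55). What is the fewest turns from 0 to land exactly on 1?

13·17 = 221 = 4·55 + 1, so 13⁻¹ ≡ 17 (mod 55).

17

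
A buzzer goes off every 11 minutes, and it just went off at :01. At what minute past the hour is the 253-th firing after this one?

24

253·11 = 2783.
2783 − 46·60 = 23, so 2783 ≡ 23 (mod 60).
(1 + 23) mod 60 = 24.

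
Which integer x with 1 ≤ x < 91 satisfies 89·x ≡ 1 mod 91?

91 = 1·89 + 2
89 = 44·2 + 1
2 = 2·1 + 0
Back-substituting gives 89·45 ≡ 1 (mod 91).

45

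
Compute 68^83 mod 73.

42

Successive squares of 68 mod 73: 68^1≡68, 68^2≡25, 68^4≡41, 68^8≡2, 68^16≡4, 68^32≡16, 68^64≡37.
Since 83 = 1 + 2 + 16 + 64 in binary, 68^83 ≡ 68·25·4·37 ≡ 42 (mod 73).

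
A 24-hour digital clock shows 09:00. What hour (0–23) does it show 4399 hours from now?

16

4399 = 183·24 + 7, so 4399 mod 24 = 7.
(9 + 7) mod 24 = 16.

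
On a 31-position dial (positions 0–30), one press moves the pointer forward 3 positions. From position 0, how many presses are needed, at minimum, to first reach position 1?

3·21 = 63 = 2·31 + 1, so 3⁻¹ ≡ 21 (mod 31).

21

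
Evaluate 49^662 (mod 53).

By repeated squaring mod 53: 49^1≡49, 49^2≡16, 49^4≡44, 49^8≡28, 49^16≡42, 49^32≡15, 49^64≡13, 49^128≡10, 49^256≡47, 49^512≡36.
Since 662 = 2 + 4 + 16 + 128 + 512 in binary, 49^662 ≡ 16·44·42·10·36 ≡ 13 (mod 53).

13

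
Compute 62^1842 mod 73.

Square-and-reduce mod 73: 62^1≡62, 62^2≡48, 62^4≡41, 62^8≡2, 62^16≡4, 62^32≡16, 62^64≡37, 62^128≡55, 62^256≡32, 62^512≡2, 62^1024≡4.
Since 1842 = 2 + 16 + 32 + 256 + 512 + 1024 in binary, 62^1842 ≡ 48·4·16·32·2·4 ≡ 3 (mod 73).

3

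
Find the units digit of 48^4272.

The units digit of 48^n cycles with period 4: 8, 4, 2, 6, …
4272 leaves remainder 0 on division by 4, so 48^4272 ends in 6.

6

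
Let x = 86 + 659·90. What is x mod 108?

104

659·90 = 59310.
Dividing 59310 by 108 gives quotient 549 and remainder 18.
(86 + 18) mod 108 = 104.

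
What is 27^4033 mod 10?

7

Last digits of 7^n: 7, 9, 3, 1 (period 4).
4033 leaves remainder 1 on division by 4, so 27^4033 ends in 7.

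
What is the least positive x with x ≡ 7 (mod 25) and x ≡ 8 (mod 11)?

107

Since 11·16 ≡ 1 (mod 25), take x = 8 + 11·((7−8)·16 mod 25) = 8 + 11·9 = 107.
Check: 107 mod 25 = 7, 107 mod 11 = 8.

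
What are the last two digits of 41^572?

81

Square-and-reduce mod 100: 41^1≡41, 41^2≡81, 41^4≡61, 41^8≡21, 41^16≡41, 41^32≡81, 41^64≡61, 41^128≡21, 41^256≡41, 41^512≡81.
Since 572 = 4 + 8 + 16 + 32 + 512 in binary, 41^572 ≡ 61·21·41·81·81 ≡ 81 (mod 100).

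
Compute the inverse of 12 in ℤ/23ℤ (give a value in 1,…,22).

12·2 = 24 = 1·23 + 1, so 12⁻¹ ≡ 2 (mod 23).

2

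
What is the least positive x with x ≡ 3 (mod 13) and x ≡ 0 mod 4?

16

x ≡ 0 (mod 4) gives x ∈ {0, 4, 8, 12, 16}.
The first of these with x mod 13 = 3 is 16.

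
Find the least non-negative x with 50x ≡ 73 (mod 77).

50⁻¹ ≡ 57 (mod 77) because 50·57 = 2850 = 37·77 + 1.
Multiplying both sides by 57: x ≡ 57·73 = 4161 ≡ 3 (mod 77).

3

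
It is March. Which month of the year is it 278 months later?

Dividing 278 by 12 gives quotient 23 and remainder 2.
March + 2 months → May.

May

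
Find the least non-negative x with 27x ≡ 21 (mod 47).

The inverse of 27 mod 47 is 7 (since 27·7 = 189 ≡ 1).
So x ≡ 7·21 = 147 ≡ 6 (mod 47).
Check: 27·6 = 162 = 3·47 + 21.

6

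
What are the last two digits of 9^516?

41

Square-and-reduce mod 100: 9^1≡9, 9^2≡81, 9^4≡61, 9^8≡21, 9^16≡41, 9^32≡81, 9^64≡61, 9^128≡21, 9^256≡41, 9^512≡81.
516 = 4 + 512, so 9^516 ≡ 61·81 ≡ 41 (mod 100).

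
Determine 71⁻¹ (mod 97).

97 = 1·71 + 26
71 = 2·26 + 19
26 = 1·19 + 7
19 = 2·7 + 5
7 = 1·5 + 2
5 = 2·2 + 1
2 = 2·1 + 0
Back-substituting gives 71·41 ≡ 1 (mod 97).

41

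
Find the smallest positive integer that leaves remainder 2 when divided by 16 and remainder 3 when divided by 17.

x ≡ 2 (mod 16) gives x ∈ {2, 18, 34, 50, 66, 82, 98, 114, …}.
The first of these with x mod 17 = 3 is 258.

258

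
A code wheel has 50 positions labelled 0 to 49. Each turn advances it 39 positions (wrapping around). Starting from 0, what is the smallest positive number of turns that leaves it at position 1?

9

39·9 = 351 = 7·50 + 1, so 39⁻¹ ≡ 9 (mod 50).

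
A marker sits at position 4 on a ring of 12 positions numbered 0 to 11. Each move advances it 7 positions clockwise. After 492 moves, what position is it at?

492·7 = 3444.
3444 mod 12 = 0 (since 287·12 = 3444).
(4 + 0) mod 12 = 4.

4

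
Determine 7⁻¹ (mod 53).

38

53 = 7·7 + 4
7 = 1·4 + 3
4 = 1·3 + 1
3 = 3·1 + 0
Back-substituting gives 7·38 ≡ 1 (mod 53).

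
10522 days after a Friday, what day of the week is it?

Saturday

Dividing 10522 by 7 gives quotient 1503 and remainder 1.
Friday + 1 day → Saturday.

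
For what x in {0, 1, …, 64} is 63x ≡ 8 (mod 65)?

The inverse of 63 mod 65 is 32 (since 63·32 = 2016 ≡ 1).
Multiplying both sides by 32: x ≡ 32·8 = 256 ≡ 61 (mod 65).

61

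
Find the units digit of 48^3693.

Last digits of 8^n: 8, 4, 2, 6 (period 4).
3693 mod 4 = 1, so the last digit matches 8^1 = 8.

8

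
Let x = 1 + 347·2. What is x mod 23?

5

347·2 = 694.
694 − 30·23 = 4, so 694 ≡ 4 (mod 23).
(1 + 4) mod 23 = 5.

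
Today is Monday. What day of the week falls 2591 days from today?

2591 − 370·7 = 1, so 2591 ≡ 1 (mod 7).
Monday + 1 day → Tuesday.

Tuesday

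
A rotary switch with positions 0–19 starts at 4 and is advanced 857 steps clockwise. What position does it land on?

1

857 = 42·20 + 17, so 857 mod 20 = 17.
(4 + 17) mod 20 = 1.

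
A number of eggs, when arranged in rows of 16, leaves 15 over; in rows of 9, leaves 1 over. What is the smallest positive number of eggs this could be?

Since 9·9 ≡ 1 (mod 16), take x = 1 + 9·((15−1)·9 mod 16) = 1 + 9·14 = 127.
Check: 127 mod 16 = 15, 127 mod 9 = 1.

127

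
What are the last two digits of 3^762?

By repeated squaring mod 100: 3^1≡3, 3^2≡9, 3^4≡81, 3^8≡61, 3^16≡21, 3^32≡41, 3^64≡81, 3^128≡61, 3^256≡21, 3^512≡41.
762 = 2 + 8 + 16 + 32 + 64 + 128 + 512, so 3^762 ≡ 9·61·21·41·81·61·41 ≡ 9 (mod 100).

09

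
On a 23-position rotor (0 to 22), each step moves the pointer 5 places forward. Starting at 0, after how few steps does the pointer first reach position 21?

18

5⁻¹ ≡ 14 (mod 23) because 5·14 = 70 = 3·23 + 1.
Multiplying both sides by 14: x ≡ 14·21 = 294 ≡ 18 (mod 23).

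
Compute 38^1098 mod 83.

Successive squares of 38 mod 83: 38^1≡38, 38^2≡33, 38^4≡10, 38^8≡17, 38^16≡40, 38^32≡23, 38^64≡31, 38^128≡48, 38^256≡63, 38^512≡68, 38^1024≡59.
Since 1098 = 2 + 8 + 64 + 1024 in binary, 38^1098 ≡ 33·17·31·59 ≡ 23 (mod 83).

23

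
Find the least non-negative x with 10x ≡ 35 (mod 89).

10⁻¹ ≡ 9 (mod 89) because 10·9 = 90 = 1·89 + 1.
Multiplying both sides by 9: x ≡ 9·35 = 315 ≡ 48 (mod 89).

48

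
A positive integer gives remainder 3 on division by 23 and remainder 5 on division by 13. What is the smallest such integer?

x ≡ 5 (mod 13) gives x ∈ {5, 18, 31, 44, 57, 70, 83, 96, …}.
The first of these with x mod 23 = 3 is 187.

187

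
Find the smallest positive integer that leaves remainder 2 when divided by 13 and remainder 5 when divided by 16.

x ≡ 2 (mod 13) gives x ∈ {2, 15, 28, 41, 54, 67, 80, 93, …}.
The first of these with x mod 16 = 5 is 197.

197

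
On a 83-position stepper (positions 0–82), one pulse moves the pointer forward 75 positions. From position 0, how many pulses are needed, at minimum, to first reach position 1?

75·31 = 2325 = 28·83 + 1, so 75⁻¹ ≡ 31 (mod 83).

31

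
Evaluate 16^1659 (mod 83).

Successive squares of 16 mod 83: 16^1≡16, 16^2≡7, 16^4≡49, 16^8≡77, 16^16≡36, 16^32≡51, 16^64≡28, 16^128≡37, 16^256≡41, 16^512≡21, 16^1024≡26.
Since 1659 = 1 + 2 + 8 + 16 + 32 + 64 + 512 + 1024 in binary, 16^1659 ≡ 16·7·77·36·51·28·21·26 ≡ 48 (mod 83).

48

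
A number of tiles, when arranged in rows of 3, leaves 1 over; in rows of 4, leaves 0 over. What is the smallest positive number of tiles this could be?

x ≡ 1 (mod 3) gives x ∈ {1, 4}.
The first of these with x mod 4 = 0 is 4.

4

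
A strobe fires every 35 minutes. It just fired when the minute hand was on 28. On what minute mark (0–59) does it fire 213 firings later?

213·35 = 7455.
Dividing 7455 by 60 gives quotient 124 and remainder 15.
(28 + 15) mod 60 = 43.

43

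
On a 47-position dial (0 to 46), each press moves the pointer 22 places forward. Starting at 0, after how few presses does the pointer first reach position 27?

22⁻¹ ≡ 15 (mod 47) because 22·15 = 330 = 7·47 + 1.
Multiplying both sides by 15: x ≡ 15·27 = 405 ≡ 29 (mod 47).
Check: 22·29 = 638 = 13·47 + 27.

29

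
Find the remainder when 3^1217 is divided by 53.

By repeated squaring mod 53: 3^1≡3, 3^2≡9, 3^4≡28, 3^8≡42, 3^16≡15, 3^32≡13, 3^64≡10, 3^128≡47, 3^256≡36, 3^512≡24, 3^1024≡46.
Since 1217 = 1 + 64 + 128 + 1024 in binary, 3^1217 ≡ 3·10·47·46 ≡ 41 (mod 53).

41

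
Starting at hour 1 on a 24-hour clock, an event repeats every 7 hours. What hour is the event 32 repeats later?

9

32·7 = 224.
224 mod 24 = 8 (since 9·24 = 216).
(1 + 8) mod 24 = 9.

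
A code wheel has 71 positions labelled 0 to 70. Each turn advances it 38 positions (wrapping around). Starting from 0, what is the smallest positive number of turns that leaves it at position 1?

43

38·43 = 1634 = 23·71 + 1, so 38⁻¹ ≡ 43 (mod 71).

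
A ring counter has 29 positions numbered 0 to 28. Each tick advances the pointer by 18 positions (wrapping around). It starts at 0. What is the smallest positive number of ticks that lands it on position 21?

The inverse of 18 mod 29 is 21 (since 18·21 = 378 ≡ 1).
So x ≡ 21·21 = 441 ≡ 6 (mod 29).
Check: 18·6 = 108 = 3·29 + 21.

6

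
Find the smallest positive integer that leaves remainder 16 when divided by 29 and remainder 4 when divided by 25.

Since 25·7 ≡ 1 (mod 29), take x = 4 + 25·((16−4)·7 mod 29) = 4 + 25·26 = 654.
Check: 654 mod 29 = 16, 654 mod 25 = 4.

654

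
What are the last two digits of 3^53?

Successive squares of 3 mod 100: 3^1≡3, 3^2≡9, 3^4≡81, 3^8≡61, 3^16≡21, 3^32≡41.
53 = 1 + 4 + 16 + 32, so 3^53 ≡ 3·81·21·41 ≡ 23 (mod 100).

23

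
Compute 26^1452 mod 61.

9

Square-and-reduce mod 61: 26^1≡26, 26^2≡5, 26^4≡25, 26^8≡15, 26^16≡42, 26^32≡56, 26^64≡25, 26^128≡15, 26^256≡42, 26^512≡56, 26^1024≡25.
Since 1452 = 4 + 8 + 32 + 128 + 256 + 1024 in binary, 26^1452 ≡ 25·15·56·15·42·25 ≡ 9 (mod 61).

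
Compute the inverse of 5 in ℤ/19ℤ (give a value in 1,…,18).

4

19 = 3·5 + 4
5 = 1·4 + 1
4 = 4·1 + 0
Back-substituting gives 5·4 ≡ 1 (mod 19).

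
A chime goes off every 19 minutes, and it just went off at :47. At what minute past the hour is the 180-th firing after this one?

180·19 = 3420.
Dividing 3420 by 60 gives quotient 57 and remainder 0.
(47 + 0) mod 60 = 47.

47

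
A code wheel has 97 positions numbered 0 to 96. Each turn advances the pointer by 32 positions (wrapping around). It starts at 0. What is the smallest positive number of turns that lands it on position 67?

32⁻¹ ≡ 94 (mod 97) because 32·94 = 3008 = 31·97 + 1.
Multiplying both sides by 94: x ≡ 94·67 = 6298 ≡ 90 (mod 97).

90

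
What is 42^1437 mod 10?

Powers of 2 mod 10 repeat with period 4: 2, 4, 8, 6.
1437 mod 4 = 1, so the last digit matches 2^1 = 2.

2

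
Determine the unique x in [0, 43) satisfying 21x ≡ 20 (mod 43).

3

The inverse of 21 mod 43 is 41 (since 21·41 = 861 ≡ 1).
So x ≡ 41·20 = 820 ≡ 3 (mod 43).
Check: 21·3 = 63 = 1·43 + 20.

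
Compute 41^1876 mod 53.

Successive squares of 41 mod 53: 41^1≡41, 41^2≡38, 41^4≡13, 41^8≡10, 41^16≡47, 41^32≡36, 41^64≡24, 41^128≡46, 41^256≡49, 41^512≡16, 41^1024≡44.
1876 = 4 + 16 + 64 + 256 + 512 + 1024, so 41^1876 ≡ 13·47·24·49·16·44 ≡ 13 (mod 53).

13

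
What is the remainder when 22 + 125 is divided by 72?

3

125 mod 72 = 53 (since 1·72 = 72).
(22 + 53) mod 72 = 3.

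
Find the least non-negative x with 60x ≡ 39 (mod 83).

38

The inverse of 60 mod 83 is 18 (since 60·18 = 1080 ≡ 1).
Multiplying both sides by 18: x ≡ 18·39 = 702 ≡ 38 (mod 83).
Check: 60·38 = 2280 = 27·83 + 39.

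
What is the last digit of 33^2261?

The units digit of 33^n cycles with period 4: 3, 9, 7, 1, …
2261 mod 4 = 1, so the last digit matches 3^1 = 3.

3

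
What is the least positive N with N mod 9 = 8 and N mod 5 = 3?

Since 5·2 ≡ 1 (mod 9), take x = 3 + 5·((8−3)·2 mod 9) = 3 + 5·1 = 8.
Check: 8 mod 9 = 8, 8 mod 5 = 3.

8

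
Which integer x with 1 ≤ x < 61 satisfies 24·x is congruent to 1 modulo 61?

28

61 = 2·24 + 13
24 = 1·13 + 11
13 = 1·11 + 2
11 = 5·2 + 1
2 = 2·1 + 0
Back-substituting gives 24·28 ≡ 1 (mod 61).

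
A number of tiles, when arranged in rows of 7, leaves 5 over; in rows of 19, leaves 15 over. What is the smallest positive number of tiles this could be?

110

Since 19·3 ≡ 1 (mod 7), take x = 15 + 19·((5−15)·3 mod 7) = 15 + 19·5 = 110.
Check: 110 mod 7 = 5, 110 mod 19 = 15.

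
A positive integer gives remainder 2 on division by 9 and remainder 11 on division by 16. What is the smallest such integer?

x ≡ 2 (mod 9) gives x ∈ {2, 11}.
The first of these with x mod 16 = 11 is 11.

11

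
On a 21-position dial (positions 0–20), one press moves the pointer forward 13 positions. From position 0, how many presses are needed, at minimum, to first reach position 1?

13·13 = 169 = 8·21 + 1, so 13⁻¹ ≡ 13 (mod 21).

13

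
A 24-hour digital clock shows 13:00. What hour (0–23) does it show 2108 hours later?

9

Dividing 2108 by 24 gives quotient 87 and remainder 20.
(13 + 20) mod 24 = 9.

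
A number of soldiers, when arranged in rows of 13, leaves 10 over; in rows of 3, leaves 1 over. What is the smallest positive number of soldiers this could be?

10

x ≡ 1 (mod 3) gives x ∈ {1, 4, 7, 10}.
The first of these with x mod 13 = 10 is 10.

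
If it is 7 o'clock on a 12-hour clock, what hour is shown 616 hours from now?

11

Dividing 616 by 12 gives quotient 51 and remainder 4.
7 + 4 → 11 on a 12-hour dial.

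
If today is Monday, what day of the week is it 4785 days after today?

Friday

4785 − 683·7 = 4, so 4785 ≡ 4 (mod 7).
Monday + 4 days → Friday.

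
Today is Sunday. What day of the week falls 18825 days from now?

Dividing 18825 by 7 gives quotient 2689 and remainder 2.
Sunday + 2 days → Tuesday.

Tuesday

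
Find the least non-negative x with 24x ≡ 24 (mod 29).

24⁻¹ ≡ 23 (mod 29) because 24·23 = 552 = 19·29 + 1.
Multiplying both sides by 23: x ≡ 23·24 = 552 ≡ 1 (mod 29).

1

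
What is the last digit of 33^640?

1

The units digit of 33^n cycles with period 4: 3, 9, 7, 1, …
640 mod 4 = 0, so the last digit matches 3^4 = 1.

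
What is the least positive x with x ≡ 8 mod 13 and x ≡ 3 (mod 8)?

Since 8·5 ≡ 1 (mod 13), take x = 3 + 8·((8−3)·5 mod 13) = 3 + 8·12 = 99.
Check: 99 mod 13 = 8, 99 mod 8 = 3.

99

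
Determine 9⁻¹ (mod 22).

9·5 = 45 = 2·22 + 1, so 9⁻¹ ≡ 5 (mod 22).

5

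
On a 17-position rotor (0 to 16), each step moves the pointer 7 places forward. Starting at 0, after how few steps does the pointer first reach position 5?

7⁻¹ ≡ 5 (mod 17) because 7·5 = 35 = 2·17 + 1.
Multiplying both sides by 5: x ≡ 5·5 = 25 ≡ 8 (mod 17).

8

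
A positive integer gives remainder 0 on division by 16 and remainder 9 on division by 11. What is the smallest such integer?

64

x ≡ 9 (mod 11) gives x ∈ {9, 20, 31, 42, 53, 64}.
The first of these with x mod 16 = 0 is 64.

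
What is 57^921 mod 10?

Last digits of 7^n: 7, 9, 3, 1 (period 4).
921 leaves remainder 1 on division by 4, so 57^921 ends in 7.

7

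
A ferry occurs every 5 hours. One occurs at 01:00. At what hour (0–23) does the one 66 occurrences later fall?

19

66·5 = 330.
330 = 13·24 + 18, so 330 mod 24 = 18.
(1 + 18) mod 24 = 19.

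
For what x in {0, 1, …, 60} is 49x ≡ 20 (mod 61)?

The inverse of 49 mod 61 is 5 (since 49·5 = 245 ≡ 1).
Multiplying both sides by 5: x ≡ 5·20 = 100 ≡ 39 (mod 61).

39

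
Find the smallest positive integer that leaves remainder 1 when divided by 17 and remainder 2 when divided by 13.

x ≡ 2 (mod 13) gives x ∈ {2, 15, 28, 41, 54, 67, 80, 93, …}.
The first of these with x mod 17 = 1 is 171.

171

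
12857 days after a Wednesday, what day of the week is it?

Monday

Dividing 12857 by 7 gives quotient 1836 and remainder 5.
Wednesday + 5 days → Monday.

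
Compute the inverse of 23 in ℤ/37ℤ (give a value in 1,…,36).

29

37 = 1·23 + 14
23 = 1·14 + 9
14 = 1·9 + 5
9 = 1·5 + 4
5 = 1·4 + 1
4 = 4·1 + 0
Back-substituting gives 23·29 ≡ 1 (mod 37).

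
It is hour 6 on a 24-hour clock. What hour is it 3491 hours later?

3491 mod 24 = 11 (since 145·24 = 3480).
(6 + 11) mod 24 = 17.

17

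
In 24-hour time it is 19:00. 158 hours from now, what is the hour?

158 mod 24 = 14 (since 6·24 = 144).
(19 + 14) mod 24 = 9.

9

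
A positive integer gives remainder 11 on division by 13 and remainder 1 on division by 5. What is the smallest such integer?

Since 5·8 ≡ 1 (mod 13), take x = 1 + 5·((11−1)·8 mod 13) = 1 + 5·2 = 11.
Check: 11 mod 13 = 11, 11 mod 5 = 1.

11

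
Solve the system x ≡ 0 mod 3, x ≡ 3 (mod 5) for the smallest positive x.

3

x ≡ 0 (mod 3) gives x ∈ {0, 3}.
The first of these with x mod 5 = 3 is 3.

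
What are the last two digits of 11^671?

By repeated squaring mod 100: 11^1≡11, 11^2≡21, 11^4≡41, 11^8≡81, 11^16≡61, 11^32≡21, 11^64≡41, 11^128≡81, 11^256≡61, 11^512≡21.
671 = 1 + 2 + 4 + 8 + 16 + 128 + 512, so 11^671 ≡ 11·21·41·81·61·81·21 ≡ 11 (mod 100).

11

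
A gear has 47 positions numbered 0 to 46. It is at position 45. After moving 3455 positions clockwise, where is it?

22

Dividing 3455 by 47 gives quotient 73 and remainder 24.
(45 + 24) mod 47 = 22.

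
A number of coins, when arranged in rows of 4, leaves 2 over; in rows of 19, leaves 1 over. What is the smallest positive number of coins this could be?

Since 19·3 ≡ 1 (mod 4), take x = 1 + 19·((2−1)·3 mod 4) = 1 + 19·3 = 58.
Check: 58 mod 4 = 2, 58 mod 19 = 1.

58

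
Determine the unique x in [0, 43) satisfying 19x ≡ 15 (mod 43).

37

The inverse of 19 mod 43 is 34 (since 19·34 = 646 ≡ 1).
Multiplying both sides by 34: x ≡ 34·15 = 510 ≡ 37 (mod 43).
Check: 19·37 = 703 = 16·43 + 15.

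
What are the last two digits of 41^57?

81

By repeated squaring mod 100: 41^1≡41, 41^2≡81, 41^4≡61, 41^8≡21, 41^16≡41, 41^32≡81.
57 = 1 + 8 + 16 + 32, so 41^57 ≡ 41·21·41·81 ≡ 81 (mod 100).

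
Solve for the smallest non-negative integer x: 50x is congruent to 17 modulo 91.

The inverse of 50 mod 91 is 71 (since 50·71 = 3550 ≡ 1).
Multiplying both sides by 71: x ≡ 71·17 = 1207 ≡ 24 (mod 91).
Check: 50·24 = 1200 = 13·91 + 17.

24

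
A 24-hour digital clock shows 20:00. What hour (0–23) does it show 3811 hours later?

15

Dividing 3811 by 24 gives quotient 158 and remainder 19.
(20 + 19) mod 24 = 15.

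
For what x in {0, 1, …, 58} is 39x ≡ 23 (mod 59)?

The inverse of 39 mod 59 is 56 (since 39·56 = 2184 ≡ 1).
So x ≡ 56·23 = 1288 ≡ 49 (mod 59).

49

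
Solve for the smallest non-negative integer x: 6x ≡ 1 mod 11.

2

The inverse of 6 mod 11 is 2 (since 6·2 = 12 ≡ 1).
Multiplying both sides by 2: x ≡ 2·1 = 2 ≡ 2 (mod 11).
Check: 6·2 = 12 = 1·11 + 1.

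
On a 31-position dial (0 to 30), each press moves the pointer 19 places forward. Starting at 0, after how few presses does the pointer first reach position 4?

19⁻¹ ≡ 18 (mod 31) because 19·18 = 342 = 11·31 + 1.
Multiplying both sides by 18: x ≡ 18·4 = 72 ≡ 10 (mod 31).

10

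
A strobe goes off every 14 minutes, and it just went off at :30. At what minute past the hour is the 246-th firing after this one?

246·14 = 3444.
Dividing 3444 by 60 gives quotient 57 and remainder 24.
(30 + 24) mod 60 = 54.

54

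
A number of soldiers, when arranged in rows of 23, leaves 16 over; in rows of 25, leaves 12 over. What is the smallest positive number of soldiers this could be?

62

Since 25·12 ≡ 1 (mod 23), take x = 12 + 25·((16−12)·12 mod 23) = 12 + 25·2 = 62.
Check: 62 mod 23 = 16, 62 mod 25 = 12.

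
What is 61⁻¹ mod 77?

77 = 1·61 + 16
61 = 3·16 + 13
16 = 1·13 + 3
13 = 4·3 + 1
3 = 3·1 + 0
Back-substituting gives 61·24 ≡ 1 (mod 77).

24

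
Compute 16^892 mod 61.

15

Successive squares of 16 mod 61: 16^1≡16, 16^2≡12, 16^4≡22, 16^8≡57, 16^16≡16, 16^32≡12, 16^64≡22, 16^128≡57, 16^256≡16, 16^512≡12.
Since 892 = 4 + 8 + 16 + 32 + 64 + 256 + 512 in binary, 16^892 ≡ 22·57·16·12·22·16·12 ≡ 15 (mod 61).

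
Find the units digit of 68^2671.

2

Last digits of 8^n: 8, 4, 2, 6 (period 4).
2671 mod 4 = 3, so the last digit matches 8^3 = 2.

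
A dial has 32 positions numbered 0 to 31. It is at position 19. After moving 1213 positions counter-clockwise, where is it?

22

1213 mod 32 = 29 (since 37·32 = 1184).
(19 − 29) mod 32 = 22.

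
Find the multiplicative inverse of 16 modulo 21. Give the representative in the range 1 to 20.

4

21 = 1·16 + 5
16 = 3·5 + 1
5 = 5·1 + 0
Back-substituting gives 16·4 ≡ 1 (mod 21).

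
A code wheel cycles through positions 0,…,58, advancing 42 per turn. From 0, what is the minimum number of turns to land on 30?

42⁻¹ ≡ 52 (mod 59) because 42·52 = 2184 = 37·59 + 1.
So x ≡ 52·30 = 1560 ≡ 26 (mod 59).

26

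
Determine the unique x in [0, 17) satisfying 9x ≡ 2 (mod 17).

The inverse of 9 mod 17 is 2 (since 9·2 = 18 ≡ 1).
So x ≡ 2·2 = 4 ≡ 4 (mod 17).
Check: 9·4 = 36 = 2·17 + 2.

4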